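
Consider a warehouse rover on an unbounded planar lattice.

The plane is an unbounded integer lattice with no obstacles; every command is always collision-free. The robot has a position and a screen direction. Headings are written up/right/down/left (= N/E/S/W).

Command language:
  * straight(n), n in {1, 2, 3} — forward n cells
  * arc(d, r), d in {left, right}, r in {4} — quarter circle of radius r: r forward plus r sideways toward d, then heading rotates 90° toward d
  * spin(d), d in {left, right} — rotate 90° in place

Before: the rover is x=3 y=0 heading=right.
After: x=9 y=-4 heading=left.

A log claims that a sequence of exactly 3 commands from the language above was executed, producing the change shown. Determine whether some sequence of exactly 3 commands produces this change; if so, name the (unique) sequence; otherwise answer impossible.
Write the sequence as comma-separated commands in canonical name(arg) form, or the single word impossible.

straight(2), arc(right, 4), spin(right)

key: cell and facing (now W) both changed — the 3 commands mix motion and turning
start: x=3 y=0 heading=right
t=1 straight(2) ⇒ x=5 y=0 heading=right
t=2 arc(right, 4) ⇒ x=9 y=-4 heading=down
t=3 spin(right) ⇒ x=9 y=-4 heading=left
uniquely the one of 343 3-step routes that fits.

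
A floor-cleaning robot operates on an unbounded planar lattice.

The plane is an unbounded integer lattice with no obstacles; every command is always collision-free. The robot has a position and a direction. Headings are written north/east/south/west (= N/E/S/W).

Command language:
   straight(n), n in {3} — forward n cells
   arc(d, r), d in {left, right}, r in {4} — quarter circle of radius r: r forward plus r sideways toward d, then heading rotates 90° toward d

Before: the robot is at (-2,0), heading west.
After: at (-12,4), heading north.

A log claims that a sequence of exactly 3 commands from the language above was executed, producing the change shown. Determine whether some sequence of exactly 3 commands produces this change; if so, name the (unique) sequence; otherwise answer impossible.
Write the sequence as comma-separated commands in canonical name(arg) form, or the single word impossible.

straight(3), straight(3), arc(right, 4)

key: running arc(right, 4) before straight(3) would end elsewhere — order is forced
initial: at (-2,0), heading west
step 1 (straight(3)): at (-5,0), heading west
step 2 (straight(3)): at (-8,0), heading west
step 3 (arc(right, 4)): at (-12,4), heading north
uniquely the one of 27 3-step routes that fits.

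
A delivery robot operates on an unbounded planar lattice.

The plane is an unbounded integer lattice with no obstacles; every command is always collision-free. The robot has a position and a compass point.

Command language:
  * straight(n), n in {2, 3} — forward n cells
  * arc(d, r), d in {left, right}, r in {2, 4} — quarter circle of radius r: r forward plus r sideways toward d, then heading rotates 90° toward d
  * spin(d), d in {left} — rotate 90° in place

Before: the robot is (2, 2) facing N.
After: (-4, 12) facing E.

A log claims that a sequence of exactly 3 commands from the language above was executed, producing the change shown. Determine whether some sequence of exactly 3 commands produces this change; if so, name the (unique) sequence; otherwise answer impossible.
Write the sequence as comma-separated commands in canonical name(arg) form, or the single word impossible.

arc(left, 4), arc(right, 4), arc(right, 2)

key: running arc(right, 2) before arc(left, 4) would end elsewhere — order is forced
initial: (2, 2) facing N
t=1 arc(left, 4) ⇒ (-2, 6) facing W
t=2 arc(right, 4) ⇒ (-6, 10) facing N
t=3 arc(right, 2) ⇒ (-4, 12) facing E
no other 3-command option fits: unique.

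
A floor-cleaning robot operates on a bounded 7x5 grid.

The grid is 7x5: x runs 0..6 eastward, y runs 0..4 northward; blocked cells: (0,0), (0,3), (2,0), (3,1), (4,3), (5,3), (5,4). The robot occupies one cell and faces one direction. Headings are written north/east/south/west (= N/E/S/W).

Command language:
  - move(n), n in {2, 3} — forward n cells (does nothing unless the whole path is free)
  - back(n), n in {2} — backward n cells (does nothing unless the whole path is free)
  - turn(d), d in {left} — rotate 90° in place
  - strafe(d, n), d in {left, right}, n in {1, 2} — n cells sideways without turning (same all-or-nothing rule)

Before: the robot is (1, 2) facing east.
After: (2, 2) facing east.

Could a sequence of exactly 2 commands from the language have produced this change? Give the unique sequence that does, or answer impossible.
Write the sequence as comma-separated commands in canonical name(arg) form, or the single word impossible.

move(3), back(2)

key: still facing E at the end — nothing in the sequence rotates
begin: (1, 2) facing east
[1] after move(3): (4, 2) facing east
[2] after back(2): (2, 2) facing east
no other 2-command option fits: unique.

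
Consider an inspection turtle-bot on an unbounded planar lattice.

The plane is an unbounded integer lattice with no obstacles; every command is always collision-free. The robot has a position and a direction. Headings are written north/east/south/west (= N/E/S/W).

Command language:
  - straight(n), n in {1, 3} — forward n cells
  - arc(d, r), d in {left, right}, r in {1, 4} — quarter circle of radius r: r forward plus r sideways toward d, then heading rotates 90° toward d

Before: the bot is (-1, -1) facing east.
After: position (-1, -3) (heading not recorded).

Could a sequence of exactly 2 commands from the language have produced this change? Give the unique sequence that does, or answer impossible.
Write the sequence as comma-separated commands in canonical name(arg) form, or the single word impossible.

arc(right, 1), arc(right, 1)

initial: (-1, -1) facing east
step 1 (arc(right, 1)): (0, -2) facing south
step 2 (arc(right, 1)): (-1, -3) facing west
no other 2-command option fits: unique.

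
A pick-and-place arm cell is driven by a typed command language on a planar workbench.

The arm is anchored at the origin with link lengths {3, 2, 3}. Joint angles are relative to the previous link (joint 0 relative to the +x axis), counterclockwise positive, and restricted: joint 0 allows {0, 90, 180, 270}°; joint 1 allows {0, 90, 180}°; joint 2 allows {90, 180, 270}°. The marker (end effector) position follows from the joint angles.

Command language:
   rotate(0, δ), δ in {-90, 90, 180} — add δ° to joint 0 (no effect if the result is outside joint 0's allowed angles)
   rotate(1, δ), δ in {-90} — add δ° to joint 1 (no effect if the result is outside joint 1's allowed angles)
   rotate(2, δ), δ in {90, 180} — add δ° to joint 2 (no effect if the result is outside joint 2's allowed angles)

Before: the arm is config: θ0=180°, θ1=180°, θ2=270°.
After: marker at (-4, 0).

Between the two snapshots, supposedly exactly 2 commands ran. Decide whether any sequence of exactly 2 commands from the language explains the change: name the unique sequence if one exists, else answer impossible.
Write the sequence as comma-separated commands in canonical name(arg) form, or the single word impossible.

key: order matters: swapping rotate(2, 180) and rotate(2, 90) lands elsewhere
initial: config: θ0=180°, θ1=180°, θ2=270°
step 1 (rotate(2, 180)): config: θ0=180°, θ1=180°, θ2=90°
step 2 (rotate(2, 90)): config: θ0=180°, θ1=180°, θ2=180°
uniquely the one of 36 2-step routes that fits.

rotate(2, 180), rotate(2, 90)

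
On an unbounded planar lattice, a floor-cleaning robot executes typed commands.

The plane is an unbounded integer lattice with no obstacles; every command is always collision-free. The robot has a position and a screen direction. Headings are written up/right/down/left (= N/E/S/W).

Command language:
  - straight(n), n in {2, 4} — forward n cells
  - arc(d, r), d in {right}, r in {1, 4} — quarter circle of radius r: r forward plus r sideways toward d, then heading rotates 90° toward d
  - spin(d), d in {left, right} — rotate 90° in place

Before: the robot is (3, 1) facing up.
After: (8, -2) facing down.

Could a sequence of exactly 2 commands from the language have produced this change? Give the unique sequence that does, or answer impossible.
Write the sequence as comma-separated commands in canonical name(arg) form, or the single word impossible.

key: order matters: swapping arc(right, 1) and arc(right, 4) lands elsewhere
from: (3, 1) facing up
step 1 (arc(right, 1)): (4, 2) facing right
step 2 (arc(right, 4)): (8, -2) facing down
all 36 alternatives checked — unique.

arc(right, 1), arc(right, 4)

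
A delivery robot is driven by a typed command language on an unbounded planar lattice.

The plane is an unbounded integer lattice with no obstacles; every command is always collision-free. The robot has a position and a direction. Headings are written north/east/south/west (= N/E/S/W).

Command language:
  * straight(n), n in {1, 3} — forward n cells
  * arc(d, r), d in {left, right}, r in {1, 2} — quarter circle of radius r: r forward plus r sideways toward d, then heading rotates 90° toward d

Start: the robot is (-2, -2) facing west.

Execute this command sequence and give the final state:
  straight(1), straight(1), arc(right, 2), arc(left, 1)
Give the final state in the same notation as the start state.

initial: (-2, -2) facing west
step 1 (straight(1)): (-3, -2) facing west
step 2 (straight(1)): (-4, -2) facing west
step 3 (arc(right, 2)): (-6, 0) facing north
step 4 (arc(left, 1)): (-7, 1) facing west

(-7, 1) facing west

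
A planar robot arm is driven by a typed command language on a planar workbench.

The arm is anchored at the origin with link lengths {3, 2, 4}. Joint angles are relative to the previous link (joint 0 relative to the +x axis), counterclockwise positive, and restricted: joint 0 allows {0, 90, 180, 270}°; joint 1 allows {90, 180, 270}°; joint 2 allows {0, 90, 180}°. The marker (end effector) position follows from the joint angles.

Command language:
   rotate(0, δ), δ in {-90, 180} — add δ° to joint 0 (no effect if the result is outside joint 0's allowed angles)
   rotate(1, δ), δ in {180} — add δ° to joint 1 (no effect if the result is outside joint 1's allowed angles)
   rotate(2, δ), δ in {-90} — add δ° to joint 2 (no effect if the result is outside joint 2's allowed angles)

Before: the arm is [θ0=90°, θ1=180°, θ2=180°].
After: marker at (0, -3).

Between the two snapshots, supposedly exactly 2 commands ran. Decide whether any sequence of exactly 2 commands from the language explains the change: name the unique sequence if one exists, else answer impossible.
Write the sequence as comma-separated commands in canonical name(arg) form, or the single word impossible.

from: [θ0=90°, θ1=180°, θ2=180°]
step 1 (rotate(2, -90)): [θ0=90°, θ1=180°, θ2=90°]
step 2 (rotate(2, -90)): [θ0=90°, θ1=180°, θ2=0°]
no rival 2-sequence matches.

rotate(2, -90), rotate(2, -90)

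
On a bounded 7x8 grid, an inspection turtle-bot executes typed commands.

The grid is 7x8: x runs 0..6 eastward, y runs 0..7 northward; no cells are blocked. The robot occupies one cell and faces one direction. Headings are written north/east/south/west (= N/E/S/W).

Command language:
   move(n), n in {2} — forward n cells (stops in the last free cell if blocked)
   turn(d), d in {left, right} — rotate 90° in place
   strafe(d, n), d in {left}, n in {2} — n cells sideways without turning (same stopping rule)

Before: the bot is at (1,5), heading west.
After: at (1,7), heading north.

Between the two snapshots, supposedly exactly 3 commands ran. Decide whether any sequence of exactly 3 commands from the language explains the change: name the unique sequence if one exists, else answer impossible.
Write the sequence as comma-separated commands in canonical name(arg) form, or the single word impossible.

turn(right), move(2), move(2)

key: position moved to (1,7) AND the heading swung to N — translation plus rotation needed
start: at (1,5), heading west
1. turn(right) → at (1,5), heading north
2. move(2) → at (1,7), heading north
3. move(2) → at (1,7), heading north
no other 3-command option fits: unique.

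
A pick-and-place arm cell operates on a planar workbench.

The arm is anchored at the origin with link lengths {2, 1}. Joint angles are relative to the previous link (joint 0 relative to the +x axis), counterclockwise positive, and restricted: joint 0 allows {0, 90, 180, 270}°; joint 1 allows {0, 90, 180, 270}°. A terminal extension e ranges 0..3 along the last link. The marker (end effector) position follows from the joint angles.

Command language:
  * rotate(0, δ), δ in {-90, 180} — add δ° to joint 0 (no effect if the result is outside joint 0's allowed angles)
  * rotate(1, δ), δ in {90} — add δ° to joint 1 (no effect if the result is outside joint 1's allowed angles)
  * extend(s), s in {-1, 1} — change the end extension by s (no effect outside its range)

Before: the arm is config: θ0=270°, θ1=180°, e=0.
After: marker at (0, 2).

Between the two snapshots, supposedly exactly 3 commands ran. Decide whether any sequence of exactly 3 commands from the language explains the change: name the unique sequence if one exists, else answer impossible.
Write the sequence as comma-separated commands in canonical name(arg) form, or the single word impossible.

extend(1), extend(1), extend(1)

start: config: θ0=270°, θ1=180°, e=0
t=1 extend(1) ⇒ config: θ0=270°, θ1=180°, e=1
t=2 extend(1) ⇒ config: θ0=270°, θ1=180°, e=2
t=3 extend(1) ⇒ config: θ0=270°, θ1=180°, e=3
uniquely the one of 125 3-step routes that fits.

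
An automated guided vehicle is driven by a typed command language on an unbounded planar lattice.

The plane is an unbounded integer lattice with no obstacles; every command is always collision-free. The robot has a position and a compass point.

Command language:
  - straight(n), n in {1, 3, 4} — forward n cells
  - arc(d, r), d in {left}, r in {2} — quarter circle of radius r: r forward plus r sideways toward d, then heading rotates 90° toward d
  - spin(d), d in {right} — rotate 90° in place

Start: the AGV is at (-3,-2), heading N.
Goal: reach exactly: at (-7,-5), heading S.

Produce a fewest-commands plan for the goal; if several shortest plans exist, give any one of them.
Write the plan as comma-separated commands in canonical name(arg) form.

arc(left, 2), arc(left, 2), straight(3)

from: at (-3,-2), heading N
1. arc(left, 2) → at (-5,0), heading W
2. arc(left, 2) → at (-7,-2), heading S
3. straight(3) → at (-7,-5), heading S
minimal: 3 command(s), checked below 3.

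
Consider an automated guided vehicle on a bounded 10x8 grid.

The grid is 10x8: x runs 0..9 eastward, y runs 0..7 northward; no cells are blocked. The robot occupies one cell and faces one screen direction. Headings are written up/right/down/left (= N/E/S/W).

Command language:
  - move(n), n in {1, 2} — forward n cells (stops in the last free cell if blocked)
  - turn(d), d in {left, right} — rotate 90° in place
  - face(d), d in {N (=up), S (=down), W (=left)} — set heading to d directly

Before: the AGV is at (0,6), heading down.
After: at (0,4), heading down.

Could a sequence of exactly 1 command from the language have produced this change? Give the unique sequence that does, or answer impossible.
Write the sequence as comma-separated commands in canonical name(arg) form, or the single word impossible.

move(2)

key: heading stays S — the single command does not turn
from: at (0,6), heading down
t=1 move(2) ⇒ at (0,4), heading down
all 7 alternatives checked — unique.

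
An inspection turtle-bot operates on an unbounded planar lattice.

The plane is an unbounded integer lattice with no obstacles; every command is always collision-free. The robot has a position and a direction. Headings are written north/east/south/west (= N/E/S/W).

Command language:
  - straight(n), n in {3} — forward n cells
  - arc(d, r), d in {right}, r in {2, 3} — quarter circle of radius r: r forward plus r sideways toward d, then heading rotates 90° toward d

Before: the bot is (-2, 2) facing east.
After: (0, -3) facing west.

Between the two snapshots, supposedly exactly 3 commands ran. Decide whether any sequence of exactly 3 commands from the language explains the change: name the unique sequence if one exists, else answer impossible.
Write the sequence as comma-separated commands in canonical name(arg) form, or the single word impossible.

straight(3), arc(right, 2), arc(right, 3)

key: cell and facing (now W) both changed — the 3 commands mix motion and turning
from: (-2, 2) facing east
[1] after straight(3): (1, 2) facing east
[2] after arc(right, 2): (3, 0) facing south
[3] after arc(right, 3): (0, -3) facing west
no other 3-command option fits: unique.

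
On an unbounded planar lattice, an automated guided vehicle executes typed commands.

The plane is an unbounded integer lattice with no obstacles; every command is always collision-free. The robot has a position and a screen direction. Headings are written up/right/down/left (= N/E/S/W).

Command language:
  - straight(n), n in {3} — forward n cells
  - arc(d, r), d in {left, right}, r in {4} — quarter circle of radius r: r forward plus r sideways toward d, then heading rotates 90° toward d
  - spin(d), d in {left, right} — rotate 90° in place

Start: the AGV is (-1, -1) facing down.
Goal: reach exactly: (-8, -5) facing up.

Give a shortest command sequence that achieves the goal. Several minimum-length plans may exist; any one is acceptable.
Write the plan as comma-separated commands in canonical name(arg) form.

arc(right, 4), straight(3), spin(right)

from: (-1, -1) facing down
[1] after arc(right, 4): (-5, -5) facing left
[2] after straight(3): (-8, -5) facing left
[3] after spin(right): (-8, -5) facing up
minimal: 3 command(s), checked below 3.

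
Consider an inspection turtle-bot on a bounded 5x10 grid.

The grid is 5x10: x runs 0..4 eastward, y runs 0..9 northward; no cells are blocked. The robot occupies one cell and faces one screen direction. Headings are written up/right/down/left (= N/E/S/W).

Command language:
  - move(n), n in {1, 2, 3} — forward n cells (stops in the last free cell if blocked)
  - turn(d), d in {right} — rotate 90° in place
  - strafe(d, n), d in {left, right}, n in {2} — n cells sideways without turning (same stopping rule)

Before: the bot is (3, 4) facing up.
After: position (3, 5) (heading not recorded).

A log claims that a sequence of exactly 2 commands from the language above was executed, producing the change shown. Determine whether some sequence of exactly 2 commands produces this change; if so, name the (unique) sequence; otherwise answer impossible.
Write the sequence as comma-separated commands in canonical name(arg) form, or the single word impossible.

move(1), turn(right)

key: running turn(right) before move(1) would end elsewhere — order is forced
start: (3, 4) facing up
[1] after move(1): (3, 5) facing up
[2] after turn(right): (3, 5) facing right
no rival 2-sequence matches.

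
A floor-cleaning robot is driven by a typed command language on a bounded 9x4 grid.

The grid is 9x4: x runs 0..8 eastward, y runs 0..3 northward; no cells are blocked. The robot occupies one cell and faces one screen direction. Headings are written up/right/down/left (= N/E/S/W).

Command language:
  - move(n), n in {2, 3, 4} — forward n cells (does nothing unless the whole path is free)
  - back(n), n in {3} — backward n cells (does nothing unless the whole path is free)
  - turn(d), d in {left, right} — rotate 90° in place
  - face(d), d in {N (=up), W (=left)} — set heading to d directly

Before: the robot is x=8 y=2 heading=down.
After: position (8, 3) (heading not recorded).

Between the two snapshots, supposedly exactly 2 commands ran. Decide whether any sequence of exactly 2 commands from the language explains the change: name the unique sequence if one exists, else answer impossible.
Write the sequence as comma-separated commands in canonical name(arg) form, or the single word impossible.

move(2), back(3)

key: order matters: swapping move(2) and back(3) lands elsewhere
from: x=8 y=2 heading=down
step 1 (move(2)): x=8 y=0 heading=down
step 2 (back(3)): x=8 y=3 heading=down
no rival 2-sequence matches.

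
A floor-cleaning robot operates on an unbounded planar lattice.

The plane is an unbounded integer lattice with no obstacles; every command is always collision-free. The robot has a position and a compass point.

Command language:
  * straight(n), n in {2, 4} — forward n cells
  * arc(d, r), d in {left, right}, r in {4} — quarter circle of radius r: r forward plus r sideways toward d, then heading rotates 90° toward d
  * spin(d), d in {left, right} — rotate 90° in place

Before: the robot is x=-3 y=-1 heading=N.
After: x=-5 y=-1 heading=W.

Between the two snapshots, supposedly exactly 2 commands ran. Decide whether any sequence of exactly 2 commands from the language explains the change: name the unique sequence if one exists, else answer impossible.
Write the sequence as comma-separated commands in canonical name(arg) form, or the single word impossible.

spin(left), straight(2)

key: position moved to (-5,-1) AND the heading swung to W — translation plus rotation needed
initial: x=-3 y=-1 heading=N
t=1 spin(left) ⇒ x=-3 y=-1 heading=W
t=2 straight(2) ⇒ x=-5 y=-1 heading=W
uniquely the one of 36 2-step routes that fits.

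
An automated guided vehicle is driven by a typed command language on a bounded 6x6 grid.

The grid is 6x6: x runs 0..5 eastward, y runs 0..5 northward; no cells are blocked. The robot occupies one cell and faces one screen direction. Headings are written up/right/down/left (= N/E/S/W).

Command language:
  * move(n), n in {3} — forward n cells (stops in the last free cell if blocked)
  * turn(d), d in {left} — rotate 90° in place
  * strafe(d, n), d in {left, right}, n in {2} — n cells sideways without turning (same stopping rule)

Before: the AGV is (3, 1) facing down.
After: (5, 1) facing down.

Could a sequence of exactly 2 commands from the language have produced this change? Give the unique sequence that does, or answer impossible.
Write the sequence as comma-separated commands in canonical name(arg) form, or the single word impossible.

key: heading stays S — no command in the sequence turns
initial: (3, 1) facing down
1. strafe(left, 2) → (5, 1) facing down
2. strafe(left, 2) → (5, 1) facing down
no other 2-command option fits: unique.

strafe(left, 2), strafe(left, 2)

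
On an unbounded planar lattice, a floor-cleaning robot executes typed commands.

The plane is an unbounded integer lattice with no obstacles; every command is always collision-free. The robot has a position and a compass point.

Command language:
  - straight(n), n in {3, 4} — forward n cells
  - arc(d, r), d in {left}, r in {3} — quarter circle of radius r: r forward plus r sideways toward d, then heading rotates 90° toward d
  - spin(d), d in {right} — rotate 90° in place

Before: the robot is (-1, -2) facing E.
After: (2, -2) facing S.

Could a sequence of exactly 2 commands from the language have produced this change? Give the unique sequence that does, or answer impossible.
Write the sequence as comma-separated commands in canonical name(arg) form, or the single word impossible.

key: order matters: swapping straight(3) and spin(right) lands elsewhere
initial: (-1, -2) facing E
[1] after straight(3): (2, -2) facing E
[2] after spin(right): (2, -2) facing S
no rival 2-sequence matches.

straight(3), spin(right)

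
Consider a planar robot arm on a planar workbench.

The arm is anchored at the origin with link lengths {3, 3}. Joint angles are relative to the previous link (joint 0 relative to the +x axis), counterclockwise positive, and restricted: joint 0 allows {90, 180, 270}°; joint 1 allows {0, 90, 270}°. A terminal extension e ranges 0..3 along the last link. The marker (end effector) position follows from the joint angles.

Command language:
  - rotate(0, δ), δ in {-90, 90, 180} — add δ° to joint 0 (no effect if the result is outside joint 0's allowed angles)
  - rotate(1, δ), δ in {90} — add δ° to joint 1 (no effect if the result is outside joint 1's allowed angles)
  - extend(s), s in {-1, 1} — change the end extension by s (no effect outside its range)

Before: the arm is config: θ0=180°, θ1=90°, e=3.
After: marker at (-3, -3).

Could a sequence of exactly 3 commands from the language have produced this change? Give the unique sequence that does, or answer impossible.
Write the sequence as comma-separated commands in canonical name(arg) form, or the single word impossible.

extend(-1), extend(-1), extend(-1)

from: config: θ0=180°, θ1=90°, e=3
t=1 extend(-1) ⇒ config: θ0=180°, θ1=90°, e=2
t=2 extend(-1) ⇒ config: θ0=180°, θ1=90°, e=1
t=3 extend(-1) ⇒ config: θ0=180°, θ1=90°, e=0
all 216 alternatives checked — unique.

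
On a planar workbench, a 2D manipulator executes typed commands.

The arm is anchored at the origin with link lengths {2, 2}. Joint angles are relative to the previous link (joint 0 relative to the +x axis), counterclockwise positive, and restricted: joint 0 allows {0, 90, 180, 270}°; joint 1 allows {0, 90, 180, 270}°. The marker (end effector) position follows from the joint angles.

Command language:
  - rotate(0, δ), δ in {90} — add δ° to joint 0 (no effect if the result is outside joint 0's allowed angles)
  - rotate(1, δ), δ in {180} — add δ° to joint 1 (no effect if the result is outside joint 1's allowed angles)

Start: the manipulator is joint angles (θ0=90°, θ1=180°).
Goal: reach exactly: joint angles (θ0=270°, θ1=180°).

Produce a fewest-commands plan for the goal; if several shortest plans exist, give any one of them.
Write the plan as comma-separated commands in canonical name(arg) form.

rotate(0, 90), rotate(0, 90)

t0: joint angles (θ0=90°, θ1=180°)
step 1 (rotate(0, 90)): joint angles (θ0=180°, θ1=180°)
step 2 (rotate(0, 90)): joint angles (θ0=270°, θ1=180°)
minimal: 2 command(s), checked below 2.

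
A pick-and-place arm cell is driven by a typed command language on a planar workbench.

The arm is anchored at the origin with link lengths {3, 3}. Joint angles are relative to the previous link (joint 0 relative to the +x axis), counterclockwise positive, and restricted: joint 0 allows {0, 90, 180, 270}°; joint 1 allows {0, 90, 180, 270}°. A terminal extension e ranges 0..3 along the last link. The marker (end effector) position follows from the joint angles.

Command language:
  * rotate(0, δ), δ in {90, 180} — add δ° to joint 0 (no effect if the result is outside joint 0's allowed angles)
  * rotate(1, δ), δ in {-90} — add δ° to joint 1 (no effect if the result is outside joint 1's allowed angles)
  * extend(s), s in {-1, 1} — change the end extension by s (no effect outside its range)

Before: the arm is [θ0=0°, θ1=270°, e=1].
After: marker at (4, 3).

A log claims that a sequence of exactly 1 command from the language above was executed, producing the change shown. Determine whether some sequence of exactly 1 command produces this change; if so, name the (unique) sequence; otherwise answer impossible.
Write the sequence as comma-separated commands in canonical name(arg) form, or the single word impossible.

rotate(0, 90)

initial: [θ0=0°, θ1=270°, e=1]
step 1 (rotate(0, 90)): [θ0=90°, θ1=270°, e=1]
no other 1-command option fits: unique.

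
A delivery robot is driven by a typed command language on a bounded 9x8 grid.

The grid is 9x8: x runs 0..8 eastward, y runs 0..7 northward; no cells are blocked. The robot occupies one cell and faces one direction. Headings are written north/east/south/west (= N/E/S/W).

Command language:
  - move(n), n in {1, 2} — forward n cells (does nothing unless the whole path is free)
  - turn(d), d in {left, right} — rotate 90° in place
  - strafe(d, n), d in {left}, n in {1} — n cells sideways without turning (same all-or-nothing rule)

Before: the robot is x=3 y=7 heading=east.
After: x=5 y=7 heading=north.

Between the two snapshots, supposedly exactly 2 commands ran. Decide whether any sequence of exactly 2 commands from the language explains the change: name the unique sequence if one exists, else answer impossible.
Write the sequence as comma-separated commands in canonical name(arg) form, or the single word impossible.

key: cell and facing (now N) both changed — the 2 commands mix motion and turning
t0: x=3 y=7 heading=east
1. move(2) → x=5 y=7 heading=east
2. turn(left) → x=5 y=7 heading=north
uniquely the one of 25 2-step routes that fits.

move(2), turn(left)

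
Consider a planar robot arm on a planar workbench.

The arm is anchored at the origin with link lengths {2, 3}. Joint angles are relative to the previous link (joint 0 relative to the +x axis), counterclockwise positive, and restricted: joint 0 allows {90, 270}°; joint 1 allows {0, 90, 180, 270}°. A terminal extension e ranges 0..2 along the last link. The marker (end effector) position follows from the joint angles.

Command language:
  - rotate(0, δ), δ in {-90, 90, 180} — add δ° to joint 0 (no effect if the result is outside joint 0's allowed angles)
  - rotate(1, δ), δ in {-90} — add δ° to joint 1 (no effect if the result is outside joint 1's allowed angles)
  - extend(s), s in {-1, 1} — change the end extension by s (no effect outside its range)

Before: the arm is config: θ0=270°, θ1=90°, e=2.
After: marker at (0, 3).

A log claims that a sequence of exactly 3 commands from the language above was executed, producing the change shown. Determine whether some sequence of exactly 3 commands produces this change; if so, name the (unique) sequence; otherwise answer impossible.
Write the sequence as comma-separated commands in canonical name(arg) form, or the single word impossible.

rotate(1, -90), rotate(1, -90), rotate(1, -90)

start: config: θ0=270°, θ1=90°, e=2
step 1 (rotate(1, -90)): config: θ0=270°, θ1=0°, e=2
step 2 (rotate(1, -90)): config: θ0=270°, θ1=270°, e=2
step 3 (rotate(1, -90)): config: θ0=270°, θ1=180°, e=2
no rival 3-sequence matches.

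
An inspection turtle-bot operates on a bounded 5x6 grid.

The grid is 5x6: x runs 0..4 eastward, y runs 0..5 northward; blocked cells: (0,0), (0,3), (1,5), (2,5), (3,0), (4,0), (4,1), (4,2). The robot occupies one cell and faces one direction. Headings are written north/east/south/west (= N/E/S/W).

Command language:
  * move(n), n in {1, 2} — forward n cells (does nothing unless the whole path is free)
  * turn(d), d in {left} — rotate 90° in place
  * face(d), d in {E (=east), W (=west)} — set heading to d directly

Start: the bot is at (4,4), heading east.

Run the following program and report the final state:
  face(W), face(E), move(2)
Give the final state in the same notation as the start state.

at (4,4), heading east

initial: at (4,4), heading east
step 1 (face(W)): at (4,4), heading west
step 2 (face(E)): at (4,4), heading east
step 3 (move(2)): at (4,4), heading east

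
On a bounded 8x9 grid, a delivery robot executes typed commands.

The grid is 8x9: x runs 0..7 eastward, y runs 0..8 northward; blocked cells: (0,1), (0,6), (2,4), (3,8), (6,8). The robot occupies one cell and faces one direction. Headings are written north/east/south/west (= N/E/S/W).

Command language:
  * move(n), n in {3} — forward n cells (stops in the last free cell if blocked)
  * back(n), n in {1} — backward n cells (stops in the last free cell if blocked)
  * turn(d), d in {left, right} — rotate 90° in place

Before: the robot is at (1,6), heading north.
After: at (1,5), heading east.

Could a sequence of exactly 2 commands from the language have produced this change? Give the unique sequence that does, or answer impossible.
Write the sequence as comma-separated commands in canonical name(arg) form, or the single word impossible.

back(1), turn(right)

key: cell and facing (now E) both changed — the 2 commands mix motion and turning
start: at (1,6), heading north
1. back(1) → at (1,5), heading north
2. turn(right) → at (1,5), heading east
uniquely the one of 16 2-step routes that fits.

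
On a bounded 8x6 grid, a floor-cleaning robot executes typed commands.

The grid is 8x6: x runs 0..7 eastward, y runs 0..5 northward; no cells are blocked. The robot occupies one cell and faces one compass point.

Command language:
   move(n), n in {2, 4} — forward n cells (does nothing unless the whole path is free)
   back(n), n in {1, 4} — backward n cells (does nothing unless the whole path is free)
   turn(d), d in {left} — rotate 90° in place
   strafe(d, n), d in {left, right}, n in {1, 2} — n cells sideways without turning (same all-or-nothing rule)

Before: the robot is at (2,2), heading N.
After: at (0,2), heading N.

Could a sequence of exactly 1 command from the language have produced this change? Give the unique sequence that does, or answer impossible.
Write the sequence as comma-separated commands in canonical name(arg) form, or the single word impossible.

strafe(left, 2)

key: heading stays N — the single command does not turn
t0: at (2,2), heading N
t=1 strafe(left, 2) ⇒ at (0,2), heading N
no other 1-command option fits: unique.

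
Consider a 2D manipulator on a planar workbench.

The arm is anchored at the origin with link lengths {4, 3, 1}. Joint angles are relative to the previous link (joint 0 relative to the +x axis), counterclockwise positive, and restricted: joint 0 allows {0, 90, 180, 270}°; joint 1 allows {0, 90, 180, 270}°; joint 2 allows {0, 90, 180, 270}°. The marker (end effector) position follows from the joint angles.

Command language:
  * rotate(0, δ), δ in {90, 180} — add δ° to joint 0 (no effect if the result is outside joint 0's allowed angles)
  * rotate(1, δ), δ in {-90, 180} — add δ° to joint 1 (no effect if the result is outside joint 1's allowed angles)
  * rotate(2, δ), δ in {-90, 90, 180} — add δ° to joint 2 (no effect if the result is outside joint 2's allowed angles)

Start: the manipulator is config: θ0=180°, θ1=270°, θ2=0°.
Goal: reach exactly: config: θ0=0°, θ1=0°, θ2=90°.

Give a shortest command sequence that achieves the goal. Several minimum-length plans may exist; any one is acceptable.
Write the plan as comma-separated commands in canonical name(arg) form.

from: config: θ0=180°, θ1=270°, θ2=0°
[1] after rotate(0, 180): config: θ0=0°, θ1=270°, θ2=0°
[2] after rotate(1, -90): config: θ0=0°, θ1=180°, θ2=0°
[3] after rotate(2, 90): config: θ0=0°, θ1=180°, θ2=90°
[4] after rotate(1, 180): config: θ0=0°, θ1=0°, θ2=90°
no 3-step plan works, so 4 is optimal.

rotate(0, 180), rotate(1, -90), rotate(2, 90), rotate(1, 180)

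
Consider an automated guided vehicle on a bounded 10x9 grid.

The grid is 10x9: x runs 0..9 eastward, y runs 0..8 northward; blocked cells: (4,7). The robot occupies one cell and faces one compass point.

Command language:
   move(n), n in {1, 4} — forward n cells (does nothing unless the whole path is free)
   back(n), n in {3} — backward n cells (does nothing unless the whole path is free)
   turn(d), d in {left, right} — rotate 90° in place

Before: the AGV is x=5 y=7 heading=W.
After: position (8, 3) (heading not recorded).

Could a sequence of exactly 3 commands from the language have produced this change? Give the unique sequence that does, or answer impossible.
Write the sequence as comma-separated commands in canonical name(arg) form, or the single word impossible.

back(3), turn(left), move(4)

key: order matters: swapping back(3) and move(4) lands elsewhere
start: x=5 y=7 heading=W
step 1 (back(3)): x=8 y=7 heading=W
step 2 (turn(left)): x=8 y=7 heading=S
step 3 (move(4)): x=8 y=3 heading=S
no other 3-command option fits: unique.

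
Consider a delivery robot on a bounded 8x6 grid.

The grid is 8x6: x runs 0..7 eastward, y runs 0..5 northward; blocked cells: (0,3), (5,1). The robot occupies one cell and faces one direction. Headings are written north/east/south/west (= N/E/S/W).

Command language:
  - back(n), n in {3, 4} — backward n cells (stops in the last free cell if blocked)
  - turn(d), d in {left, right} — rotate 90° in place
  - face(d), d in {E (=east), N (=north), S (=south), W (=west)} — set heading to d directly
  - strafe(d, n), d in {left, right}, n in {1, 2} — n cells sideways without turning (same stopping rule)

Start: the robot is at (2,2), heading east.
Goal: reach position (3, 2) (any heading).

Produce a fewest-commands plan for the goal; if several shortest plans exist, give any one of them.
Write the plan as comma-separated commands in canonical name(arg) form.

from: at (2,2), heading east
t=1 turn(right) ⇒ at (2,2), heading south
t=2 strafe(left, 1) ⇒ at (3,2), heading south
minimal: 2 command(s), checked below 2.

turn(right), strafe(left, 1)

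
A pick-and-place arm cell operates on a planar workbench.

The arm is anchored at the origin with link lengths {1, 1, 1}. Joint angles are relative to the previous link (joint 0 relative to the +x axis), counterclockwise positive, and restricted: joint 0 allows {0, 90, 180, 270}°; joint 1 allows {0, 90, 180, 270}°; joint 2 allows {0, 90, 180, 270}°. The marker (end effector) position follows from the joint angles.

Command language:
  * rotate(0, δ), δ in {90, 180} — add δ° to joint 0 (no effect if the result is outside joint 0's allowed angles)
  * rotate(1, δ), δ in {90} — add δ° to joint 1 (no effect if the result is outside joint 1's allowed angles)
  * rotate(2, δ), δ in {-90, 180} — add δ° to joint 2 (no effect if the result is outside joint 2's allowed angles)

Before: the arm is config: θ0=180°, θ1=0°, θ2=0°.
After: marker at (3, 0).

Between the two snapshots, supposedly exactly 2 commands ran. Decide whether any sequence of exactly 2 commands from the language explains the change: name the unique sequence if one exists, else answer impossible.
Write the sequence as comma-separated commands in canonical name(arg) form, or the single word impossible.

t0: config: θ0=180°, θ1=0°, θ2=0°
1. rotate(0, 90) → config: θ0=270°, θ1=0°, θ2=0°
2. rotate(0, 90) → config: θ0=0°, θ1=0°, θ2=0°
no other 2-command option fits: unique.

rotate(0, 90), rotate(0, 90)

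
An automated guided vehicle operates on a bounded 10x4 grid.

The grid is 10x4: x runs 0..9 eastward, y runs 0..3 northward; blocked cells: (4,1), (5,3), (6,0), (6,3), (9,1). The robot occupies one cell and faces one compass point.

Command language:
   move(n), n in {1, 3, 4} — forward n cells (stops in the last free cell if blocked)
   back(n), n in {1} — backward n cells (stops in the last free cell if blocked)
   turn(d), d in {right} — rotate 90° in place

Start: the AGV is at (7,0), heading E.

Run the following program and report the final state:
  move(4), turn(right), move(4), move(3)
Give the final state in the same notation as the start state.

t0: at (7,0), heading E
1. move(4) → at (9,0), heading E
2. turn(right) → at (9,0), heading S
3. move(4) → at (9,0), heading S
4. move(3) → at (9,0), heading S

at (9,0), heading S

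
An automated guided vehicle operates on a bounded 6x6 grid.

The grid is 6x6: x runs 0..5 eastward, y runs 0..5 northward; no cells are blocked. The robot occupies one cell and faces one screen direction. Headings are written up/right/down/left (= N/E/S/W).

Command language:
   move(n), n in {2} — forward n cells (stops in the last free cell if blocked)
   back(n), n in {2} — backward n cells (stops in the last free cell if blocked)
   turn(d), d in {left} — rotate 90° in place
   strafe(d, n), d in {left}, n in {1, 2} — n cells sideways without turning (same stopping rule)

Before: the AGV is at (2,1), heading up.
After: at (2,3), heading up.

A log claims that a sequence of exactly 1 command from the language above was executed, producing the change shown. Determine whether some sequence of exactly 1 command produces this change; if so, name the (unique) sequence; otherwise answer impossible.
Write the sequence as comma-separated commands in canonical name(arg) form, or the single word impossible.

key: still facing N — the one step turns nothing
begin: at (2,1), heading up
[1] after move(2): at (2,3), heading up
no other 1-command option fits: unique.

move(2)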